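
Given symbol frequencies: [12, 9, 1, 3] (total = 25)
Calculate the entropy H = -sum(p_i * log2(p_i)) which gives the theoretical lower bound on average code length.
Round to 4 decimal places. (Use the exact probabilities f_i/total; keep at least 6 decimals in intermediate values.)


Per-symbol terms -p_i * log2(p_i) with p_i = f_i/25:
  p = 12/25 = 0.480000: log2(p) = -1.058894, -p*log2(p) = 0.508269
  p = 9/25 = 0.360000: log2(p) = -1.473931, -p*log2(p) = 0.530615
  p = 1/25 = 0.040000: log2(p) = -4.643856, -p*log2(p) = 0.185754
  p = 3/25 = 0.120000: log2(p) = -3.058894, -p*log2(p) = 0.367067
H = 0.508269 + 0.530615 + 0.185754 + 0.367067 = 1.591705

H = 1.5917 bits/symbol


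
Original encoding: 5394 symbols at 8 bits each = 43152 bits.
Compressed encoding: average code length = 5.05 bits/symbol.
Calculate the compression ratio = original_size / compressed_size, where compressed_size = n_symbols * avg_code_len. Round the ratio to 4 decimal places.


original_size = n_symbols * orig_bits = 5394 * 8 = 43152 bits
compressed_size = n_symbols * avg_code_len = 5394 * 5.05 = 27239.7 bits
ratio = original_size / compressed_size = 43152 / 27239.7 = 1.5842

Compression ratio = 1.5842


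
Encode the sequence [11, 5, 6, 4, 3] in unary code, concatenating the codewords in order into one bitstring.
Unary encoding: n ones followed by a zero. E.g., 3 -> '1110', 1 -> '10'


Encode each number as n ones followed by a terminating 0:
  11 -> 111111111110 (12 bits)
  5 -> 111110 (6 bits)
  6 -> 1111110 (7 bits)
  4 -> 11110 (5 bits)
  3 -> 1110 (4 bits)
Total length = 12 + 6 + 7 + 5 + 4 = 34 bits.

Unary([11, 5, 6, 4, 3]) = 1111111111101111101111110111101110 (34 bits)


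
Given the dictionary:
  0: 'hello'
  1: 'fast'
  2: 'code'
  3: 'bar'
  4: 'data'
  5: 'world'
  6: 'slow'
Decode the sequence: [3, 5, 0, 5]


Look up each index in the dictionary:
  3 -> 'bar'
  5 -> 'world'
  0 -> 'hello'
  5 -> 'world'

Decoded: "bar world hello world"


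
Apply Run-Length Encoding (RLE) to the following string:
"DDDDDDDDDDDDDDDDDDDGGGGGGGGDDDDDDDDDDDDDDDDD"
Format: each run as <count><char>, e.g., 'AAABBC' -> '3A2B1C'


Scanning runs left to right:
  i=0: run of 'D' x 19 -> '19D'
  i=19: run of 'G' x 8 -> '8G'
  i=27: run of 'D' x 17 -> '17D'

RLE = 19D8G17D


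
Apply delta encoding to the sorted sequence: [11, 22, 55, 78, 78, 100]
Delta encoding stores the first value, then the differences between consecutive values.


First value: 11
Deltas:
  22 - 11 = 11
  55 - 22 = 33
  78 - 55 = 23
  78 - 78 = 0
  100 - 78 = 22


Delta encoded: [11, 11, 33, 23, 0, 22]


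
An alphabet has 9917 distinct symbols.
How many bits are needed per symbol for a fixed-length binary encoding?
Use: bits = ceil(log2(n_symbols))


log2(9917) = 13.2757
Bracket: 2^13 = 8192 < 9917 <= 2^14 = 16384
So ceil(log2(9917)) = 14

bits = ceil(log2(9917)) = ceil(13.2757) = 14 bits


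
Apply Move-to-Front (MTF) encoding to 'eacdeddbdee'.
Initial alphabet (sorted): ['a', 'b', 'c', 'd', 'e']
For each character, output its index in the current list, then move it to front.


MTF encoding:
'e': index 4 in ['a', 'b', 'c', 'd', 'e'] -> ['e', 'a', 'b', 'c', 'd']
'a': index 1 in ['e', 'a', 'b', 'c', 'd'] -> ['a', 'e', 'b', 'c', 'd']
'c': index 3 in ['a', 'e', 'b', 'c', 'd'] -> ['c', 'a', 'e', 'b', 'd']
'd': index 4 in ['c', 'a', 'e', 'b', 'd'] -> ['d', 'c', 'a', 'e', 'b']
'e': index 3 in ['d', 'c', 'a', 'e', 'b'] -> ['e', 'd', 'c', 'a', 'b']
'd': index 1 in ['e', 'd', 'c', 'a', 'b'] -> ['d', 'e', 'c', 'a', 'b']
'd': index 0 in ['d', 'e', 'c', 'a', 'b'] -> ['d', 'e', 'c', 'a', 'b']
'b': index 4 in ['d', 'e', 'c', 'a', 'b'] -> ['b', 'd', 'e', 'c', 'a']
'd': index 1 in ['b', 'd', 'e', 'c', 'a'] -> ['d', 'b', 'e', 'c', 'a']
'e': index 2 in ['d', 'b', 'e', 'c', 'a'] -> ['e', 'd', 'b', 'c', 'a']
'e': index 0 in ['e', 'd', 'b', 'c', 'a'] -> ['e', 'd', 'b', 'c', 'a']


Output: [4, 1, 3, 4, 3, 1, 0, 4, 1, 2, 0]


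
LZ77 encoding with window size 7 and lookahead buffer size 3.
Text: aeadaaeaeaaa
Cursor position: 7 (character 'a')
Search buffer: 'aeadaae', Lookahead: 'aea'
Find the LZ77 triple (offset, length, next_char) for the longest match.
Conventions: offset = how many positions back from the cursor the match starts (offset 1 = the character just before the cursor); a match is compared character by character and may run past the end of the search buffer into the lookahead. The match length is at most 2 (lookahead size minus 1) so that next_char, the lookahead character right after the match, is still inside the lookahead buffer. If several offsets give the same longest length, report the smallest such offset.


Try each offset into the search buffer:
  offset=1 (pos 6, char 'e'): match length 0
  offset=2 (pos 5, char 'a'): match length 2
  offset=3 (pos 4, char 'a'): match length 1
  offset=4 (pos 3, char 'd'): match length 0
  offset=5 (pos 2, char 'a'): match length 1
  offset=6 (pos 1, char 'e'): match length 0
  offset=7 (pos 0, char 'a'): match length 2
Longest match has length 2, found at offsets 2, 7; take the smallest, offset 2.
next_char = character at position 7 + 2 = 9 -> 'a'

Best match: offset=2, length=2 (matching 'ae' starting at position 5)
LZ77 triple: (2, 2, 'a')


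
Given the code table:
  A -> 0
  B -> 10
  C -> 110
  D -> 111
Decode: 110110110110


Decoding:
110 -> C
110 -> C
110 -> C
110 -> C


Result: CCCC


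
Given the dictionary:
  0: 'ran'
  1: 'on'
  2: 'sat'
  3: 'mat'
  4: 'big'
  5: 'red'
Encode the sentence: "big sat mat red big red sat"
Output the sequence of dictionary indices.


Look up each word in the dictionary:
  'big' -> 4
  'sat' -> 2
  'mat' -> 3
  'red' -> 5
  'big' -> 4
  'red' -> 5
  'sat' -> 2

Encoded: [4, 2, 3, 5, 4, 5, 2]


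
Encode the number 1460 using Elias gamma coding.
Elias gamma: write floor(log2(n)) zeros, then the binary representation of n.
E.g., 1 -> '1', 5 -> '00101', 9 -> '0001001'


num_bits = floor(log2(1460)) + 1 = 11
leading_zeros = num_bits - 1 = 10
binary(1460) = 10110110100

Elias gamma(1460) = '0000000000' + '10110110100' = 000000000010110110100 (21 bits)


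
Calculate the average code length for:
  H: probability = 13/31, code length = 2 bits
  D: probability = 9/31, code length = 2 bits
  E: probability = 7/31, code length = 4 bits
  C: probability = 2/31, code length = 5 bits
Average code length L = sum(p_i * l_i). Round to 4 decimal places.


Weighted contributions p_i * l_i:
  H: (13/31) * 2 = 26/31
  D: (9/31) * 2 = 18/31
  E: (7/31) * 4 = 28/31
  C: (2/31) * 5 = 10/31
Sum = (26 + 18 + 28 + 10)/31 = 82/31

L = 82/31 = 2.6452 bits/symbol


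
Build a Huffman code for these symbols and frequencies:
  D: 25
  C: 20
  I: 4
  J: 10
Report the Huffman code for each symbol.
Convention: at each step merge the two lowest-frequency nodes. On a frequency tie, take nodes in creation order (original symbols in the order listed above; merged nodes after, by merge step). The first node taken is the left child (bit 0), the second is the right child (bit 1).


Huffman tree construction:
Step 1: Merge I(4) + J(10) = 14
Step 2: Merge (I+J)(14) + C(20) = 34
Step 3: Merge D(25) + ((I+J)+C)(34) = 59
Read each symbol's code off the tree from the root (left child = 0, right child = 1).

Codes:
  D: 0 (length 1)
  C: 11 (length 2)
  I: 100 (length 3)
  J: 101 (length 3)
Average code length: 107/59 = 1.8136 bits/symbol


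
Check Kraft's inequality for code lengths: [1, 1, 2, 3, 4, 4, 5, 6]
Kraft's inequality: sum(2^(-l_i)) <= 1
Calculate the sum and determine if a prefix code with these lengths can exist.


Sum = 2^(-1) + 2^(-1) + 2^(-2) + 2^(-3) + 2^(-4) + 2^(-4) + 2^(-5) + 2^(-6)
    = 0.5 + 0.5 + 0.25 + 0.125 + 0.0625 + 0.0625 + 0.03125 + 0.015625
    = 99/64 = 1.546875
Since 1.546875 > 1, Kraft's inequality is NOT satisfied.
A prefix code with these lengths CANNOT exist.

Kraft sum = 1.546875. Not satisfied.


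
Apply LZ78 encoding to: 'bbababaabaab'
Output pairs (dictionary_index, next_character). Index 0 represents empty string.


LZ78 encoding steps:
Dictionary: {0: ''}
Step 1: w='' (idx 0), next='b' -> output (0, 'b'), add 'b' as idx 1
Step 2: w='b' (idx 1), next='a' -> output (1, 'a'), add 'ba' as idx 2
Step 3: w='ba' (idx 2), next='b' -> output (2, 'b'), add 'bab' as idx 3
Step 4: w='' (idx 0), next='a' -> output (0, 'a'), add 'a' as idx 4
Step 5: w='a' (idx 4), next='b' -> output (4, 'b'), add 'ab' as idx 5
Step 6: w='a' (idx 4), next='a' -> output (4, 'a'), add 'aa' as idx 6
Step 7: w='b' (idx 1), end of input -> output (1, '')


Encoded: [(0, 'b'), (1, 'a'), (2, 'b'), (0, 'a'), (4, 'b'), (4, 'a'), (1, '')]


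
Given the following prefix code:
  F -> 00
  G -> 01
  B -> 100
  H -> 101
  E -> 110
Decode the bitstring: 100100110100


Decoding step by step:
Bits 100 -> B
Bits 100 -> B
Bits 110 -> E
Bits 100 -> B


Decoded message: BBEB


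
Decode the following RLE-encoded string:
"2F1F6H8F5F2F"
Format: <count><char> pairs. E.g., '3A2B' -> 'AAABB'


Expanding each <count><char> pair:
  2F -> 'FF'
  1F -> 'F'
  6H -> 'HHHHHH'
  8F -> 'FFFFFFFF'
  5F -> 'FFFFF'
  2F -> 'FF'

Decoded = FFFHHHHHHFFFFFFFFFFFFFFF


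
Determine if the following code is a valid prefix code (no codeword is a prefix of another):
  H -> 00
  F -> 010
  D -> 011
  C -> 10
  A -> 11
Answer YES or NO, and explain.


Checking each pair (does one codeword prefix another?):
  H='00' vs F='010': no prefix
  H='00' vs D='011': no prefix
  H='00' vs C='10': no prefix
  H='00' vs A='11': no prefix
  F='010' vs H='00': no prefix
  F='010' vs D='011': no prefix
  F='010' vs C='10': no prefix
  F='010' vs A='11': no prefix
  D='011' vs H='00': no prefix
  D='011' vs F='010': no prefix
  D='011' vs C='10': no prefix
  D='011' vs A='11': no prefix
  C='10' vs H='00': no prefix
  C='10' vs F='010': no prefix
  C='10' vs D='011': no prefix
  C='10' vs A='11': no prefix
  A='11' vs H='00': no prefix
  A='11' vs F='010': no prefix
  A='11' vs D='011': no prefix
  A='11' vs C='10': no prefix
No violation found over all pairs.

YES -- this is a valid prefix code. No codeword is a prefix of any other codeword.


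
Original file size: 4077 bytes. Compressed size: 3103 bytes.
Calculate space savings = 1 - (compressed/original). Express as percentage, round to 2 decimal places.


ratio = compressed/original = 3103/4077 = 0.761099
savings = 1 - ratio = 1 - 0.761099 = 0.238901
as a percentage: 0.238901 * 100 = 23.89%

Space savings = 1 - 3103/4077 = 23.89%


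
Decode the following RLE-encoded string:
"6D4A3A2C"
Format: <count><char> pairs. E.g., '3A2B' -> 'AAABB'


Expanding each <count><char> pair:
  6D -> 'DDDDDD'
  4A -> 'AAAA'
  3A -> 'AAA'
  2C -> 'CC'

Decoded = DDDDDDAAAAAAACC


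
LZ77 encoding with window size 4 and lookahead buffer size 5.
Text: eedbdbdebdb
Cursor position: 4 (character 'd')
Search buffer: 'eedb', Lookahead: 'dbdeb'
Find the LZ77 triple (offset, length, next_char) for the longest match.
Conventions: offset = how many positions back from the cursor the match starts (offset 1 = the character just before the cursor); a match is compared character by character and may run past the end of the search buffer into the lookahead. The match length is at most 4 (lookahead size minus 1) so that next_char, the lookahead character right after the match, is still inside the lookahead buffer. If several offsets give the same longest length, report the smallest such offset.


Try each offset into the search buffer:
  offset=1 (pos 3, char 'b'): match length 0
  offset=2 (pos 2, char 'd'): match length 3
  offset=3 (pos 1, char 'e'): match length 0
  offset=4 (pos 0, char 'e'): match length 0
Longest match has length 3 at offset 2.
next_char = character at position 4 + 3 = 7 -> 'e'

Best match: offset=2, length=3 (matching 'dbd' starting at position 2)
LZ77 triple: (2, 3, 'e')


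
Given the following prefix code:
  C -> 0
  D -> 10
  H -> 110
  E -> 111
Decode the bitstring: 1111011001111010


Decoding step by step:
Bits 111 -> E
Bits 10 -> D
Bits 110 -> H
Bits 0 -> C
Bits 111 -> E
Bits 10 -> D
Bits 10 -> D


Decoded message: EDHCEDD


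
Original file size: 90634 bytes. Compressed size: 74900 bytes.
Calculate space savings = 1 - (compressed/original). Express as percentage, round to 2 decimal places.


ratio = compressed/original = 74900/90634 = 0.826401
savings = 1 - ratio = 1 - 0.826401 = 0.173599
as a percentage: 0.173599 * 100 = 17.36%

Space savings = 1 - 74900/90634 = 17.36%


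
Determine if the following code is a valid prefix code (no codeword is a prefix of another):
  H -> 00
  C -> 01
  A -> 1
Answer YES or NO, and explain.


Checking each pair (does one codeword prefix another?):
  H='00' vs C='01': no prefix
  H='00' vs A='1': no prefix
  C='01' vs H='00': no prefix
  C='01' vs A='1': no prefix
  A='1' vs H='00': no prefix
  A='1' vs C='01': no prefix
No violation found over all pairs.

YES -- this is a valid prefix code. No codeword is a prefix of any other codeword.


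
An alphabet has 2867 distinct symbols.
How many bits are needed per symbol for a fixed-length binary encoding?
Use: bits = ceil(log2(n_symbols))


log2(2867) = 11.4853
Bracket: 2^11 = 2048 < 2867 <= 2^12 = 4096
So ceil(log2(2867)) = 12

bits = ceil(log2(2867)) = ceil(11.4853) = 12 bits


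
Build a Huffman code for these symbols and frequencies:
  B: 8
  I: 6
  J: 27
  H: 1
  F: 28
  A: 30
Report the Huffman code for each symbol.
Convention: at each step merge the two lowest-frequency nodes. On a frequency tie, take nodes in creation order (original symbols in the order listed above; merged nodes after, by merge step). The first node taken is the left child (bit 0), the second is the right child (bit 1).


Huffman tree construction:
Step 1: Merge H(1) + I(6) = 7
Step 2: Merge (H+I)(7) + B(8) = 15
Step 3: Merge ((H+I)+B)(15) + J(27) = 42
Step 4: Merge F(28) + A(30) = 58
Step 5: Merge (((H+I)+B)+J)(42) + (F+A)(58) = 100
Read each symbol's code off the tree from the root (left child = 0, right child = 1).

Codes:
  B: 001 (length 3)
  I: 0001 (length 4)
  J: 01 (length 2)
  H: 0000 (length 4)
  F: 10 (length 2)
  A: 11 (length 2)
Average code length: 222/100 = 2.2200 bits/symbol


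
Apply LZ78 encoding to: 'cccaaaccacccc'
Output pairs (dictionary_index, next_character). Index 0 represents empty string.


LZ78 encoding steps:
Dictionary: {0: ''}
Step 1: w='' (idx 0), next='c' -> output (0, 'c'), add 'c' as idx 1
Step 2: w='c' (idx 1), next='c' -> output (1, 'c'), add 'cc' as idx 2
Step 3: w='' (idx 0), next='a' -> output (0, 'a'), add 'a' as idx 3
Step 4: w='a' (idx 3), next='a' -> output (3, 'a'), add 'aa' as idx 4
Step 5: w='cc' (idx 2), next='a' -> output (2, 'a'), add 'cca' as idx 5
Step 6: w='cc' (idx 2), next='c' -> output (2, 'c'), add 'ccc' as idx 6
Step 7: w='c' (idx 1), end of input -> output (1, '')


Encoded: [(0, 'c'), (1, 'c'), (0, 'a'), (3, 'a'), (2, 'a'), (2, 'c'), (1, '')]


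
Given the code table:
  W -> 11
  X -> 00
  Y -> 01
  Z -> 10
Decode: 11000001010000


Decoding:
11 -> W
00 -> X
00 -> X
01 -> Y
01 -> Y
00 -> X
00 -> X


Result: WXXYYXX


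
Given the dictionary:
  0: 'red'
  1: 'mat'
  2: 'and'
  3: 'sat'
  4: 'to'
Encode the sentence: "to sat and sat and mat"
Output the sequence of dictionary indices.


Look up each word in the dictionary:
  'to' -> 4
  'sat' -> 3
  'and' -> 2
  'sat' -> 3
  'and' -> 2
  'mat' -> 1

Encoded: [4, 3, 2, 3, 2, 1]


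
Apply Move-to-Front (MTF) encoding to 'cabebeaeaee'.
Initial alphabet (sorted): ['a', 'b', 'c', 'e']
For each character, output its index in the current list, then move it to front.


MTF encoding:
'c': index 2 in ['a', 'b', 'c', 'e'] -> ['c', 'a', 'b', 'e']
'a': index 1 in ['c', 'a', 'b', 'e'] -> ['a', 'c', 'b', 'e']
'b': index 2 in ['a', 'c', 'b', 'e'] -> ['b', 'a', 'c', 'e']
'e': index 3 in ['b', 'a', 'c', 'e'] -> ['e', 'b', 'a', 'c']
'b': index 1 in ['e', 'b', 'a', 'c'] -> ['b', 'e', 'a', 'c']
'e': index 1 in ['b', 'e', 'a', 'c'] -> ['e', 'b', 'a', 'c']
'a': index 2 in ['e', 'b', 'a', 'c'] -> ['a', 'e', 'b', 'c']
'e': index 1 in ['a', 'e', 'b', 'c'] -> ['e', 'a', 'b', 'c']
'a': index 1 in ['e', 'a', 'b', 'c'] -> ['a', 'e', 'b', 'c']
'e': index 1 in ['a', 'e', 'b', 'c'] -> ['e', 'a', 'b', 'c']
'e': index 0 in ['e', 'a', 'b', 'c'] -> ['e', 'a', 'b', 'c']


Output: [2, 1, 2, 3, 1, 1, 2, 1, 1, 1, 0]


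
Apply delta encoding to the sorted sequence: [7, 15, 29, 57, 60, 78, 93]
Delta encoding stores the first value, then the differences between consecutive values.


First value: 7
Deltas:
  15 - 7 = 8
  29 - 15 = 14
  57 - 29 = 28
  60 - 57 = 3
  78 - 60 = 18
  93 - 78 = 15


Delta encoded: [7, 8, 14, 28, 3, 18, 15]


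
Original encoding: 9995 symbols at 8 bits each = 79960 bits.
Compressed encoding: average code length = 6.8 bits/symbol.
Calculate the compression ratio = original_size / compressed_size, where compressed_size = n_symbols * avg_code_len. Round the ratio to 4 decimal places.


original_size = n_symbols * orig_bits = 9995 * 8 = 79960 bits
compressed_size = n_symbols * avg_code_len = 9995 * 6.8 = 67966.0 bits
ratio = original_size / compressed_size = 79960 / 67966.0 = 1.1765

Compression ratio = 1.1765


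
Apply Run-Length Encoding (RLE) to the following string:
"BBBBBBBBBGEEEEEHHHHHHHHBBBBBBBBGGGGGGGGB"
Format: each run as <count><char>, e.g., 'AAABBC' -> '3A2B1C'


Scanning runs left to right:
  i=0: run of 'B' x 9 -> '9B'
  i=9: run of 'G' x 1 -> '1G'
  i=10: run of 'E' x 5 -> '5E'
  i=15: run of 'H' x 8 -> '8H'
  i=23: run of 'B' x 8 -> '8B'
  i=31: run of 'G' x 8 -> '8G'
  i=39: run of 'B' x 1 -> '1B'

RLE = 9B1G5E8H8B8G1B


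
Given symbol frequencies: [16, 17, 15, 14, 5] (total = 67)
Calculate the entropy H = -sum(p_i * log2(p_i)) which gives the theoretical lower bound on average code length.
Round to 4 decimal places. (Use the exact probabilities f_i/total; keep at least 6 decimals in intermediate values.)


Per-symbol terms -p_i * log2(p_i) with p_i = f_i/67:
  p = 16/67 = 0.238806: log2(p) = -2.066089, -p*log2(p) = 0.493394
  p = 17/67 = 0.253731: log2(p) = -1.978626, -p*log2(p) = 0.502040
  p = 15/67 = 0.223881: log2(p) = -2.159199, -p*log2(p) = 0.483403
  p = 14/67 = 0.208955: log2(p) = -2.258734, -p*log2(p) = 0.471974
  p = 5/67 = 0.074627: log2(p) = -3.744161, -p*log2(p) = 0.279415
H = 0.493394 + 0.502040 + 0.483403 + 0.471974 + 0.279415 = 2.230226

H = 2.2302 bits/symbol


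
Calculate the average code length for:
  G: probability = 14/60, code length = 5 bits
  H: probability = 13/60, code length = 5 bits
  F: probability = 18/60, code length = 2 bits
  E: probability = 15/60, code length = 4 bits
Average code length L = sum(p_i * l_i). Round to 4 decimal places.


Weighted contributions p_i * l_i:
  G: (14/60) * 5 = 70/60
  H: (13/60) * 5 = 65/60
  F: (18/60) * 2 = 36/60
  E: (15/60) * 4 = 60/60
Sum = (70 + 65 + 36 + 60)/60 = 231/60

L = 231/60 = 3.8500 bits/symbol


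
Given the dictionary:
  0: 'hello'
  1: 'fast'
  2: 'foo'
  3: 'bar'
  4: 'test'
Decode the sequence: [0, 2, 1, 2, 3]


Look up each index in the dictionary:
  0 -> 'hello'
  2 -> 'foo'
  1 -> 'fast'
  2 -> 'foo'
  3 -> 'bar'

Decoded: "hello foo fast foo bar"


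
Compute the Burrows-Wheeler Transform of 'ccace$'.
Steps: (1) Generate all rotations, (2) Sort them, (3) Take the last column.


Rotations (sorted):
  0: $ccace -> last char: e
  1: ace$cc -> last char: c
  2: cace$c -> last char: c
  3: ccace$ -> last char: $
  4: ce$cca -> last char: a
  5: e$ccac -> last char: c


BWT = ecc$ac


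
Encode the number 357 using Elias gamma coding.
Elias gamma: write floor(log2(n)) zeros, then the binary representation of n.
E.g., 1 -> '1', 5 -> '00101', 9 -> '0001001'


num_bits = floor(log2(357)) + 1 = 9
leading_zeros = num_bits - 1 = 8
binary(357) = 101100101

Elias gamma(357) = '00000000' + '101100101' = 00000000101100101 (17 bits)


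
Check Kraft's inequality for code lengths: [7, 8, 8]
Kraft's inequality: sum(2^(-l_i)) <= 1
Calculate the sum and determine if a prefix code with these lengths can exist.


Sum = 2^(-7) + 2^(-8) + 2^(-8)
    = 0.0078125 + 0.00390625 + 0.00390625
    = 4/256 = 0.015625
Since 0.015625 <= 1, Kraft's inequality IS satisfied.
A prefix code with these lengths CAN exist.

Kraft sum = 0.015625. Satisfied.


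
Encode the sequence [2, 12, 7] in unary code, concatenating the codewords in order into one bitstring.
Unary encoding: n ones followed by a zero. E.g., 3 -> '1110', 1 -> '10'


Encode each number as n ones followed by a terminating 0:
  2 -> 110 (3 bits)
  12 -> 1111111111110 (13 bits)
  7 -> 11111110 (8 bits)
Total length = 3 + 13 + 8 = 24 bits.

Unary([2, 12, 7]) = 110111111111111011111110 (24 bits)


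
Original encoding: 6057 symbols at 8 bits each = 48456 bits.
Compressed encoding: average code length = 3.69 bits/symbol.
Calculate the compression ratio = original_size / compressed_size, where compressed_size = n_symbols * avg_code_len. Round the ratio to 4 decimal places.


original_size = n_symbols * orig_bits = 6057 * 8 = 48456 bits
compressed_size = n_symbols * avg_code_len = 6057 * 3.69 = 22350.33 bits
ratio = original_size / compressed_size = 48456 / 22350.33 = 2.168

Compression ratio = 2.168


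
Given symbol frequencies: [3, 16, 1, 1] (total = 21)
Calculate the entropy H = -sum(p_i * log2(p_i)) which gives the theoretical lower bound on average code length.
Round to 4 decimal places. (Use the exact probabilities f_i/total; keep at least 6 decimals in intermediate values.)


Per-symbol terms -p_i * log2(p_i) with p_i = f_i/21:
  p = 3/21 = 0.142857: log2(p) = -2.807355, -p*log2(p) = 0.401051
  p = 16/21 = 0.761905: log2(p) = -0.392317, -p*log2(p) = 0.298909
  p = 1/21 = 0.047619: log2(p) = -4.392317, -p*log2(p) = 0.209158
  p = 1/21 = 0.047619: log2(p) = -4.392317, -p*log2(p) = 0.209158
H = 0.401051 + 0.298909 + 0.209158 + 0.209158 = 1.118276

H = 1.1183 bits/symbol


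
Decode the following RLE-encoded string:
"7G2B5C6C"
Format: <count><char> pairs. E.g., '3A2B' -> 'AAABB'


Expanding each <count><char> pair:
  7G -> 'GGGGGGG'
  2B -> 'BB'
  5C -> 'CCCCC'
  6C -> 'CCCCCC'

Decoded = GGGGGGGBBCCCCCCCCCCC


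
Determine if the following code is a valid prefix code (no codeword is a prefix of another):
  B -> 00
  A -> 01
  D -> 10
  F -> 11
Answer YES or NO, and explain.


Checking each pair (does one codeword prefix another?):
  B='00' vs A='01': no prefix
  B='00' vs D='10': no prefix
  B='00' vs F='11': no prefix
  A='01' vs B='00': no prefix
  A='01' vs D='10': no prefix
  A='01' vs F='11': no prefix
  D='10' vs B='00': no prefix
  D='10' vs A='01': no prefix
  D='10' vs F='11': no prefix
  F='11' vs B='00': no prefix
  F='11' vs A='01': no prefix
  F='11' vs D='10': no prefix
No violation found over all pairs.

YES -- this is a valid prefix code. No codeword is a prefix of any other codeword.


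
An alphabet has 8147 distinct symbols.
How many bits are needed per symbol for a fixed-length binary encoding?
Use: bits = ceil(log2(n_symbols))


log2(8147) = 12.9921
Bracket: 2^12 = 4096 < 8147 <= 2^13 = 8192
So ceil(log2(8147)) = 13

bits = ceil(log2(8147)) = ceil(12.9921) = 13 bits


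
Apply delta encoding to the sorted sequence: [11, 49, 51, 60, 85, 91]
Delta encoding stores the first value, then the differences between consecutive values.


First value: 11
Deltas:
  49 - 11 = 38
  51 - 49 = 2
  60 - 51 = 9
  85 - 60 = 25
  91 - 85 = 6


Delta encoded: [11, 38, 2, 9, 25, 6]


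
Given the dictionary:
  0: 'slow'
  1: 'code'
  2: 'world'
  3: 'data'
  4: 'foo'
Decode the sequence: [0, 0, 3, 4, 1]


Look up each index in the dictionary:
  0 -> 'slow'
  0 -> 'slow'
  3 -> 'data'
  4 -> 'foo'
  1 -> 'code'

Decoded: "slow slow data foo code"


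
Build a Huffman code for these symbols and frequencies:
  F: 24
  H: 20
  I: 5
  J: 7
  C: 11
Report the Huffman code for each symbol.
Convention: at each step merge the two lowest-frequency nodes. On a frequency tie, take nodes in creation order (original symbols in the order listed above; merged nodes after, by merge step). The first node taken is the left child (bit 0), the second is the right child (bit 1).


Huffman tree construction:
Step 1: Merge I(5) + J(7) = 12
Step 2: Merge C(11) + (I+J)(12) = 23
Step 3: Merge H(20) + (C+(I+J))(23) = 43
Step 4: Merge F(24) + (H+(C+(I+J)))(43) = 67
Read each symbol's code off the tree from the root (left child = 0, right child = 1).

Codes:
  F: 0 (length 1)
  H: 10 (length 2)
  I: 1110 (length 4)
  J: 1111 (length 4)
  C: 110 (length 3)
Average code length: 145/67 = 2.1642 bits/symbol


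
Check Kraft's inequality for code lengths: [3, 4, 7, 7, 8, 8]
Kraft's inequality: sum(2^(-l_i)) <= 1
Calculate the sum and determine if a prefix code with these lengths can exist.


Sum = 2^(-3) + 2^(-4) + 2^(-7) + 2^(-7) + 2^(-8) + 2^(-8)
    = 0.125 + 0.0625 + 0.0078125 + 0.0078125 + 0.00390625 + 0.00390625
    = 54/256 = 0.2109375
Since 0.2109375 <= 1, Kraft's inequality IS satisfied.
A prefix code with these lengths CAN exist.

Kraft sum = 0.2109375. Satisfied.


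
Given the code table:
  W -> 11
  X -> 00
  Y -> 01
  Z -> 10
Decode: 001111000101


Decoding:
00 -> X
11 -> W
11 -> W
00 -> X
01 -> Y
01 -> Y


Result: XWWXYY


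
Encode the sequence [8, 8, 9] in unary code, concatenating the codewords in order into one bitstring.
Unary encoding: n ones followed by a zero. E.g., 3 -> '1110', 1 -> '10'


Encode each number as n ones followed by a terminating 0:
  8 -> 111111110 (9 bits)
  8 -> 111111110 (9 bits)
  9 -> 1111111110 (10 bits)
Total length = 9 + 9 + 10 = 28 bits.

Unary([8, 8, 9]) = 1111111101111111101111111110 (28 bits)


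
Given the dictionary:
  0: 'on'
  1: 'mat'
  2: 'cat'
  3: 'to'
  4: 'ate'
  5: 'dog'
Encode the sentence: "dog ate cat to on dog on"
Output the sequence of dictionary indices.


Look up each word in the dictionary:
  'dog' -> 5
  'ate' -> 4
  'cat' -> 2
  'to' -> 3
  'on' -> 0
  'dog' -> 5
  'on' -> 0

Encoded: [5, 4, 2, 3, 0, 5, 0]


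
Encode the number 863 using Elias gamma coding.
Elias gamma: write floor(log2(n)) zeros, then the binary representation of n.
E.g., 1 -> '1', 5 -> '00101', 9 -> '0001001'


num_bits = floor(log2(863)) + 1 = 10
leading_zeros = num_bits - 1 = 9
binary(863) = 1101011111

Elias gamma(863) = '000000000' + '1101011111' = 0000000001101011111 (19 bits)


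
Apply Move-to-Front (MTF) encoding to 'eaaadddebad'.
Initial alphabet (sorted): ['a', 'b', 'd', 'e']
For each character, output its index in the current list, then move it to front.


MTF encoding:
'e': index 3 in ['a', 'b', 'd', 'e'] -> ['e', 'a', 'b', 'd']
'a': index 1 in ['e', 'a', 'b', 'd'] -> ['a', 'e', 'b', 'd']
'a': index 0 in ['a', 'e', 'b', 'd'] -> ['a', 'e', 'b', 'd']
'a': index 0 in ['a', 'e', 'b', 'd'] -> ['a', 'e', 'b', 'd']
'd': index 3 in ['a', 'e', 'b', 'd'] -> ['d', 'a', 'e', 'b']
'd': index 0 in ['d', 'a', 'e', 'b'] -> ['d', 'a', 'e', 'b']
'd': index 0 in ['d', 'a', 'e', 'b'] -> ['d', 'a', 'e', 'b']
'e': index 2 in ['d', 'a', 'e', 'b'] -> ['e', 'd', 'a', 'b']
'b': index 3 in ['e', 'd', 'a', 'b'] -> ['b', 'e', 'd', 'a']
'a': index 3 in ['b', 'e', 'd', 'a'] -> ['a', 'b', 'e', 'd']
'd': index 3 in ['a', 'b', 'e', 'd'] -> ['d', 'a', 'b', 'e']


Output: [3, 1, 0, 0, 3, 0, 0, 2, 3, 3, 3]


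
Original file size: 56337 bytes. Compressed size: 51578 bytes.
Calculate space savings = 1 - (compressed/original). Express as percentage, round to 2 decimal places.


ratio = compressed/original = 51578/56337 = 0.915526
savings = 1 - ratio = 1 - 0.915526 = 0.084474
as a percentage: 0.084474 * 100 = 8.45%

Space savings = 1 - 51578/56337 = 8.45%


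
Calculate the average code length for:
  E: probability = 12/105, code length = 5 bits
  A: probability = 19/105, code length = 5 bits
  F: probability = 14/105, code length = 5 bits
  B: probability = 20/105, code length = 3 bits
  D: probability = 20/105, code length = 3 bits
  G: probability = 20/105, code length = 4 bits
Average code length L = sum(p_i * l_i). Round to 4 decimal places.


Weighted contributions p_i * l_i:
  E: (12/105) * 5 = 60/105
  A: (19/105) * 5 = 95/105
  F: (14/105) * 5 = 70/105
  B: (20/105) * 3 = 60/105
  D: (20/105) * 3 = 60/105
  G: (20/105) * 4 = 80/105
Sum = (60 + 95 + 70 + 60 + 60 + 80)/105 = 425/105

L = 425/105 = 4.0476 bits/symbol


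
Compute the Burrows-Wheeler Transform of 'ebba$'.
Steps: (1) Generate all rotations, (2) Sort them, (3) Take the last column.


Rotations (sorted):
  0: $ebba -> last char: a
  1: a$ebb -> last char: b
  2: ba$eb -> last char: b
  3: bba$e -> last char: e
  4: ebba$ -> last char: $


BWT = abbe$


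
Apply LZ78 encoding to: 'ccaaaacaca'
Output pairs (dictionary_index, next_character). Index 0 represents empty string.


LZ78 encoding steps:
Dictionary: {0: ''}
Step 1: w='' (idx 0), next='c' -> output (0, 'c'), add 'c' as idx 1
Step 2: w='c' (idx 1), next='a' -> output (1, 'a'), add 'ca' as idx 2
Step 3: w='' (idx 0), next='a' -> output (0, 'a'), add 'a' as idx 3
Step 4: w='a' (idx 3), next='a' -> output (3, 'a'), add 'aa' as idx 4
Step 5: w='ca' (idx 2), next='c' -> output (2, 'c'), add 'cac' as idx 5
Step 6: w='a' (idx 3), end of input -> output (3, '')


Encoded: [(0, 'c'), (1, 'a'), (0, 'a'), (3, 'a'), (2, 'c'), (3, '')]


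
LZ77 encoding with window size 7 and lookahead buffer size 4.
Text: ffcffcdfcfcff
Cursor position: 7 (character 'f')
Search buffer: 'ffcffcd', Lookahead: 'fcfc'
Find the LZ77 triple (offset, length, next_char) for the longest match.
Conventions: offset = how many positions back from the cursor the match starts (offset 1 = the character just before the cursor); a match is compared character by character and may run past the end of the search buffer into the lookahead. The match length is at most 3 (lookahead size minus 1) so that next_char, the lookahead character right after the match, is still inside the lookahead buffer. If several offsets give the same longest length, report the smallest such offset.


Try each offset into the search buffer:
  offset=1 (pos 6, char 'd'): match length 0
  offset=2 (pos 5, char 'c'): match length 0
  offset=3 (pos 4, char 'f'): match length 2
  offset=4 (pos 3, char 'f'): match length 1
  offset=5 (pos 2, char 'c'): match length 0
  offset=6 (pos 1, char 'f'): match length 3
  offset=7 (pos 0, char 'f'): match length 1
Longest match has length 3 at offset 6.
next_char = character at position 7 + 3 = 10 -> 'c'

Best match: offset=6, length=3 (matching 'fcf' starting at position 1)
LZ77 triple: (6, 3, 'c')


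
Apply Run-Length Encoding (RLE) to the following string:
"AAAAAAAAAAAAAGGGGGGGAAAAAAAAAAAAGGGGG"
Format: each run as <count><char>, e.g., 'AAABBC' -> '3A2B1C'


Scanning runs left to right:
  i=0: run of 'A' x 13 -> '13A'
  i=13: run of 'G' x 7 -> '7G'
  i=20: run of 'A' x 12 -> '12A'
  i=32: run of 'G' x 5 -> '5G'

RLE = 13A7G12A5G


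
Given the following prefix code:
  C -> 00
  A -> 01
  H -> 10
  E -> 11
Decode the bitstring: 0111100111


Decoding step by step:
Bits 01 -> A
Bits 11 -> E
Bits 10 -> H
Bits 01 -> A
Bits 11 -> E


Decoded message: AEHAE


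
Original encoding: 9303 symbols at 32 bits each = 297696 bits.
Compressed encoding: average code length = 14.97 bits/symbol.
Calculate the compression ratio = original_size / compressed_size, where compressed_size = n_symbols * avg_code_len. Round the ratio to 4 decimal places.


original_size = n_symbols * orig_bits = 9303 * 32 = 297696 bits
compressed_size = n_symbols * avg_code_len = 9303 * 14.97 = 139265.91 bits
ratio = original_size / compressed_size = 297696 / 139265.91 = 2.1376

Compression ratio = 2.1376


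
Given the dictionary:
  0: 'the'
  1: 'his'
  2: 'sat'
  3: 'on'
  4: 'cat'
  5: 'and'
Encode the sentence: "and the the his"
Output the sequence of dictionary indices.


Look up each word in the dictionary:
  'and' -> 5
  'the' -> 0
  'the' -> 0
  'his' -> 1

Encoded: [5, 0, 0, 1]


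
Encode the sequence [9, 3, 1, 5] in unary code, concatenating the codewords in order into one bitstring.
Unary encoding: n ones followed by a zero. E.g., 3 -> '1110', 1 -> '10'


Encode each number as n ones followed by a terminating 0:
  9 -> 1111111110 (10 bits)
  3 -> 1110 (4 bits)
  1 -> 10 (2 bits)
  5 -> 111110 (6 bits)
Total length = 10 + 4 + 2 + 6 = 22 bits.

Unary([9, 3, 1, 5]) = 1111111110111010111110 (22 bits)


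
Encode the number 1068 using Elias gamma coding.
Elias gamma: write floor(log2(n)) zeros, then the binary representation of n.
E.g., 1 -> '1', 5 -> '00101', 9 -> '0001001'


num_bits = floor(log2(1068)) + 1 = 11
leading_zeros = num_bits - 1 = 10
binary(1068) = 10000101100

Elias gamma(1068) = '0000000000' + '10000101100' = 000000000010000101100 (21 bits)


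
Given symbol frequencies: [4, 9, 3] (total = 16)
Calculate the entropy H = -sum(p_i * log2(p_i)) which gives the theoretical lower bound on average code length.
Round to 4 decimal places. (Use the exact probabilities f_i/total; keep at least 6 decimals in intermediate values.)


Per-symbol terms -p_i * log2(p_i) with p_i = f_i/16:
  p = 4/16 = 0.250000: log2(p) = -2.000000, -p*log2(p) = 0.500000
  p = 9/16 = 0.562500: log2(p) = -0.830075, -p*log2(p) = 0.466917
  p = 3/16 = 0.187500: log2(p) = -2.415037, -p*log2(p) = 0.452820
H = 0.500000 + 0.466917 + 0.452820 = 1.419737

H = 1.4197 bits/symbol


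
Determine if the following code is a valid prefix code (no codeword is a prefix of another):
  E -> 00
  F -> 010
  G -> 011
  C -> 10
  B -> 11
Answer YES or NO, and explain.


Checking each pair (does one codeword prefix another?):
  E='00' vs F='010': no prefix
  E='00' vs G='011': no prefix
  E='00' vs C='10': no prefix
  E='00' vs B='11': no prefix
  F='010' vs E='00': no prefix
  F='010' vs G='011': no prefix
  F='010' vs C='10': no prefix
  F='010' vs B='11': no prefix
  G='011' vs E='00': no prefix
  G='011' vs F='010': no prefix
  G='011' vs C='10': no prefix
  G='011' vs B='11': no prefix
  C='10' vs E='00': no prefix
  C='10' vs F='010': no prefix
  C='10' vs G='011': no prefix
  C='10' vs B='11': no prefix
  B='11' vs E='00': no prefix
  B='11' vs F='010': no prefix
  B='11' vs G='011': no prefix
  B='11' vs C='10': no prefix
No violation found over all pairs.

YES -- this is a valid prefix code. No codeword is a prefix of any other codeword.


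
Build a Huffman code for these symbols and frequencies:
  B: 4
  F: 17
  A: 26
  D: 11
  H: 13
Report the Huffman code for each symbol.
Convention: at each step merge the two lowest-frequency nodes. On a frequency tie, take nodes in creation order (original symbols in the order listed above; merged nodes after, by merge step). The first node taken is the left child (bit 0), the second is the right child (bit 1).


Huffman tree construction:
Step 1: Merge B(4) + D(11) = 15
Step 2: Merge H(13) + (B+D)(15) = 28
Step 3: Merge F(17) + A(26) = 43
Step 4: Merge (H+(B+D))(28) + (F+A)(43) = 71
Read each symbol's code off the tree from the root (left child = 0, right child = 1).

Codes:
  B: 010 (length 3)
  F: 10 (length 2)
  A: 11 (length 2)
  D: 011 (length 3)
  H: 00 (length 2)
Average code length: 157/71 = 2.2113 bits/symbol


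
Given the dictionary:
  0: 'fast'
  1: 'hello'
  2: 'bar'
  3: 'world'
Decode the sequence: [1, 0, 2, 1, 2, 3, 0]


Look up each index in the dictionary:
  1 -> 'hello'
  0 -> 'fast'
  2 -> 'bar'
  1 -> 'hello'
  2 -> 'bar'
  3 -> 'world'
  0 -> 'fast'

Decoded: "hello fast bar hello bar world fast"


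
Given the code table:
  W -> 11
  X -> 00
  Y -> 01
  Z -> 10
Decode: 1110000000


Decoding:
11 -> W
10 -> Z
00 -> X
00 -> X
00 -> X


Result: WZXXX


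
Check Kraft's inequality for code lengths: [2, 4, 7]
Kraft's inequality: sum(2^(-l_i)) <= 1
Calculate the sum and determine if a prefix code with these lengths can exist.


Sum = 2^(-2) + 2^(-4) + 2^(-7)
    = 0.25 + 0.0625 + 0.0078125
    = 41/128 = 0.3203125
Since 0.3203125 <= 1, Kraft's inequality IS satisfied.
A prefix code with these lengths CAN exist.

Kraft sum = 0.3203125. Satisfied.


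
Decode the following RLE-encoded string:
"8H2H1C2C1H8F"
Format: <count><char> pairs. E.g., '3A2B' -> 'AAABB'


Expanding each <count><char> pair:
  8H -> 'HHHHHHHH'
  2H -> 'HH'
  1C -> 'C'
  2C -> 'CC'
  1H -> 'H'
  8F -> 'FFFFFFFF'

Decoded = HHHHHHHHHHCCCHFFFFFFFF


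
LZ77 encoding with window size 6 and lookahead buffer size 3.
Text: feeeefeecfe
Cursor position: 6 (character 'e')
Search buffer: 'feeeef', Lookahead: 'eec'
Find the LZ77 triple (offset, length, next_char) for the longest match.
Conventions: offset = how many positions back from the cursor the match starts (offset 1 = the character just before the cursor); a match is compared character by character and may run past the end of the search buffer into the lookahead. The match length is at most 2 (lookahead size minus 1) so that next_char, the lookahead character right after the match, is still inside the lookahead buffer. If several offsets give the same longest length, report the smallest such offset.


Try each offset into the search buffer:
  offset=1 (pos 5, char 'f'): match length 0
  offset=2 (pos 4, char 'e'): match length 1
  offset=3 (pos 3, char 'e'): match length 2
  offset=4 (pos 2, char 'e'): match length 2
  offset=5 (pos 1, char 'e'): match length 2
  offset=6 (pos 0, char 'f'): match length 0
Longest match has length 2, found at offsets 3, 4, 5; take the smallest, offset 3.
next_char = character at position 6 + 2 = 8 -> 'c'

Best match: offset=3, length=2 (matching 'ee' starting at position 3)
LZ77 triple: (3, 2, 'c')


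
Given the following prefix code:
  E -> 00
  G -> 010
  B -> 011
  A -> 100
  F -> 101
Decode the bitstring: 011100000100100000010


Decoding step by step:
Bits 011 -> B
Bits 100 -> A
Bits 00 -> E
Bits 010 -> G
Bits 010 -> G
Bits 00 -> E
Bits 00 -> E
Bits 010 -> G


Decoded message: BAEGGEEG


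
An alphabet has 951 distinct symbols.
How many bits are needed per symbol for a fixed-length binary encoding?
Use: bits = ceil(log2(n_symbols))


log2(951) = 9.8933
Bracket: 2^9 = 512 < 951 <= 2^10 = 1024
So ceil(log2(951)) = 10

bits = ceil(log2(951)) = ceil(9.8933) = 10 bits


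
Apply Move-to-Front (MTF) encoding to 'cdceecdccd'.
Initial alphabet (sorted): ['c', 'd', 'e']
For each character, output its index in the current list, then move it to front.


MTF encoding:
'c': index 0 in ['c', 'd', 'e'] -> ['c', 'd', 'e']
'd': index 1 in ['c', 'd', 'e'] -> ['d', 'c', 'e']
'c': index 1 in ['d', 'c', 'e'] -> ['c', 'd', 'e']
'e': index 2 in ['c', 'd', 'e'] -> ['e', 'c', 'd']
'e': index 0 in ['e', 'c', 'd'] -> ['e', 'c', 'd']
'c': index 1 in ['e', 'c', 'd'] -> ['c', 'e', 'd']
'd': index 2 in ['c', 'e', 'd'] -> ['d', 'c', 'e']
'c': index 1 in ['d', 'c', 'e'] -> ['c', 'd', 'e']
'c': index 0 in ['c', 'd', 'e'] -> ['c', 'd', 'e']
'd': index 1 in ['c', 'd', 'e'] -> ['d', 'c', 'e']


Output: [0, 1, 1, 2, 0, 1, 2, 1, 0, 1]


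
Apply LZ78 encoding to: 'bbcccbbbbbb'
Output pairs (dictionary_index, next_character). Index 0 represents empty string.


LZ78 encoding steps:
Dictionary: {0: ''}
Step 1: w='' (idx 0), next='b' -> output (0, 'b'), add 'b' as idx 1
Step 2: w='b' (idx 1), next='c' -> output (1, 'c'), add 'bc' as idx 2
Step 3: w='' (idx 0), next='c' -> output (0, 'c'), add 'c' as idx 3
Step 4: w='c' (idx 3), next='b' -> output (3, 'b'), add 'cb' as idx 4
Step 5: w='b' (idx 1), next='b' -> output (1, 'b'), add 'bb' as idx 5
Step 6: w='bb' (idx 5), next='b' -> output (5, 'b'), add 'bbb' as idx 6


Encoded: [(0, 'b'), (1, 'c'), (0, 'c'), (3, 'b'), (1, 'b'), (5, 'b')]


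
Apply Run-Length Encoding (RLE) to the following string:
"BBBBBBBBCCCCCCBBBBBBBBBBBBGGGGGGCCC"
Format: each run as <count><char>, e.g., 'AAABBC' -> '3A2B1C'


Scanning runs left to right:
  i=0: run of 'B' x 8 -> '8B'
  i=8: run of 'C' x 6 -> '6C'
  i=14: run of 'B' x 12 -> '12B'
  i=26: run of 'G' x 6 -> '6G'
  i=32: run of 'C' x 3 -> '3C'

RLE = 8B6C12B6G3C


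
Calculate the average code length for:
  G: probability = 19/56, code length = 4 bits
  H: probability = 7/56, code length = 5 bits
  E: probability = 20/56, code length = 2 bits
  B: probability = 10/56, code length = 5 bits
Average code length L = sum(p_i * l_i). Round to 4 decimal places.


Weighted contributions p_i * l_i:
  G: (19/56) * 4 = 76/56
  H: (7/56) * 5 = 35/56
  E: (20/56) * 2 = 40/56
  B: (10/56) * 5 = 50/56
Sum = (76 + 35 + 40 + 50)/56 = 201/56

L = 201/56 = 3.5893 bits/symbol
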